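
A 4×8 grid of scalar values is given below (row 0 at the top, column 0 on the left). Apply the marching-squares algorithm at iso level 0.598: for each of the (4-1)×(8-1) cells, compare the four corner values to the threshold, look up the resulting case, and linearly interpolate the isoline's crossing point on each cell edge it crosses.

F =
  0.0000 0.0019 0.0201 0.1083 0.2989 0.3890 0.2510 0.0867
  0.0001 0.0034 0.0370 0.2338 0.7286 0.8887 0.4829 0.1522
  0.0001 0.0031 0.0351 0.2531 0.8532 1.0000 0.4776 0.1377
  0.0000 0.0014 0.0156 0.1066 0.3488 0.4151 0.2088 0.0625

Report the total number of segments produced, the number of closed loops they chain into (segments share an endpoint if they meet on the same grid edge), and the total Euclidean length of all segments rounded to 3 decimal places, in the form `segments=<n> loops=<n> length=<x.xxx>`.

segments=8 loops=1 length=7.087

cell (0,3): code 0100 → (0.696,4.000)–(1.000,3.736)
cell (0,4): code 1100 → (0.418,5.000)–(0.696,4.000)
cell (0,5): code 1000 → (1.000,5.716)–(0.418,5.000)
cell (1,3): code 0110 → (1.000,3.736)–(2.000,3.575)
cell (1,5): code 1001 → (2.000,5.770)–(1.000,5.716)
cell (2,3): code 0010 → (2.000,3.575)–(2.506,4.000)
cell (2,4): code 0011 → (2.506,4.000)–(2.687,5.000)
cell (2,5): code 0001 → (2.687,5.000)–(2.000,5.770)
total: 8 segments, chained into 1 closed loop(s), length Σ = 7.086596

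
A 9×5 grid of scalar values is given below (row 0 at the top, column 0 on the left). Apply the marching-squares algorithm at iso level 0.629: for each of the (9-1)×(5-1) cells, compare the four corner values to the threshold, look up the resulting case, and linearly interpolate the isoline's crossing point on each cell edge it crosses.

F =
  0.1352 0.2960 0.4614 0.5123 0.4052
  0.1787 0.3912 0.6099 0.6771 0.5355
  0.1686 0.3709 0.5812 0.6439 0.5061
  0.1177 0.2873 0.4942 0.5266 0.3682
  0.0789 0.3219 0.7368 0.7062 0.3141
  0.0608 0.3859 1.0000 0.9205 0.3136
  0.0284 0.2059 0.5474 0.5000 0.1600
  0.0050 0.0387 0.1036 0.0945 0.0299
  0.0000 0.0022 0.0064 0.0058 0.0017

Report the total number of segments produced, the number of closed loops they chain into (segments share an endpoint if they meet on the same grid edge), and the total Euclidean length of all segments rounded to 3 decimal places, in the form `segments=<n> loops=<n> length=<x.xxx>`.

cell (0,2): code 0100 → (0.708,3.000)–(1.000,2.284)
cell (0,3): code 1000 → (1.000,3.340)–(0.708,3.000)
cell (1,2): code 0110 → (1.000,2.284)–(2.000,2.762)
cell (1,3): code 1001 → (2.000,3.108)–(1.000,3.340)
cell (2,2): code 0010 → (2.000,2.762)–(2.127,3.000)
cell (2,3): code 0001 → (2.127,3.000)–(2.000,3.108)
cell (3,1): code 0100 → (3.556,2.000)–(4.000,1.740)
cell (3,2): code 1100 → (3.570,3.000)–(3.556,2.000)
cell (3,3): code 1000 → (4.000,3.197)–(3.570,3.000)
cell (4,1): code 0110 → (4.000,1.740)–(5.000,1.396)
cell (4,3): code 1001 → (5.000,3.480)–(4.000,3.197)
cell (5,1): code 0010 → (5.000,1.396)–(5.820,2.000)
cell (5,2): code 0011 → (5.820,2.000)–(5.693,3.000)
cell (5,3): code 0001 → (5.693,3.000)–(5.000,3.480)
total: 14 segments, chained into 2 closed loop(s), length Σ = 10.746263

segments=14 loops=2 length=10.746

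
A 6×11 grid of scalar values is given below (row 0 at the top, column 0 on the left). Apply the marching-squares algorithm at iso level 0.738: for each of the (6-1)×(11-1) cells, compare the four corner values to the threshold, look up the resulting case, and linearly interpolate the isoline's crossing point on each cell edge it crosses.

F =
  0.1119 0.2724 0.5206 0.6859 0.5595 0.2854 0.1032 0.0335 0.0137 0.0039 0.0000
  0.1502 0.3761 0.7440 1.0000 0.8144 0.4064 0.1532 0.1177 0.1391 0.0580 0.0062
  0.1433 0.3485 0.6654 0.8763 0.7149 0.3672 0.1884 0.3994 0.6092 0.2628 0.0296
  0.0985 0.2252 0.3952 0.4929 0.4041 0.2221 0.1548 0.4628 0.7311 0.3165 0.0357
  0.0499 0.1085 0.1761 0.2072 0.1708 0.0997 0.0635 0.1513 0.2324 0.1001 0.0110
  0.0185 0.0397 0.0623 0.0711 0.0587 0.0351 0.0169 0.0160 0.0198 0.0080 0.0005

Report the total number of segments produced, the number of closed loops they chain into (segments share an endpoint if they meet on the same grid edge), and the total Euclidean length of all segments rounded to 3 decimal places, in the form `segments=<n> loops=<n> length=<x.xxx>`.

segments=10 loops=1 length=6.609

cell (0,1): code 0100 → (0.973,2.000)–(1.000,1.984)
cell (0,2): code 1100 → (0.166,3.000)–(0.973,2.000)
cell (0,3): code 1100 → (0.700,4.000)–(0.166,3.000)
cell (0,4): code 1000 → (1.000,4.187)–(0.700,4.000)
cell (1,1): code 0010 → (1.000,1.984)–(1.076,2.000)
cell (1,2): code 0111 → (1.076,2.000)–(2.000,2.344)
cell (1,3): code 1011 → (2.000,3.857)–(1.768,4.000)
cell (1,4): code 0001 → (1.768,4.000)–(1.000,4.187)
cell (2,2): code 0010 → (2.000,2.344)–(2.361,3.000)
cell (2,3): code 0001 → (2.361,3.000)–(2.000,3.857)
total: 10 segments, chained into 1 closed loop(s), length Σ = 6.608844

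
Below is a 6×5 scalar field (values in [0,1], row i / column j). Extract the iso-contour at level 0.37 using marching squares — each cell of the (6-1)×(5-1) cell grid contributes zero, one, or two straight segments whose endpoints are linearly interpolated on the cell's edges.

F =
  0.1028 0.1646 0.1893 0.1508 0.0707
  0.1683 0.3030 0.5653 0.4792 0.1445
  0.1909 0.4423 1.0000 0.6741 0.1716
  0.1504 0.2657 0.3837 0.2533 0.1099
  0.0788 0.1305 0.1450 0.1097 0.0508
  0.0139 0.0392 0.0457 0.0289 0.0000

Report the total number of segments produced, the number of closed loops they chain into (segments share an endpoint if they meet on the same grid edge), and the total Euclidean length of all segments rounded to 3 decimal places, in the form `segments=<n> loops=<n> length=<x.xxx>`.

segments=12 loops=1 length=8.259

cell (0,1): code 0100 → (0.481,2.000)–(1.000,1.255)
cell (0,2): code 1100 → (0.667,3.000)–(0.481,2.000)
cell (0,3): code 1000 → (1.000,3.326)–(0.667,3.000)
cell (1,0): code 0100 → (1.481,1.000)–(2.000,0.712)
cell (1,1): code 1110 → (1.000,1.255)–(1.481,1.000)
cell (1,3): code 1001 → (2.000,3.605)–(1.000,3.326)
cell (2,0): code 0010 → (2.000,0.712)–(2.409,1.000)
cell (2,1): code 0111 → (2.409,1.000)–(3.000,1.884)
cell (2,2): code 1011 → (3.000,2.105)–(2.723,3.000)
cell (2,3): code 0001 → (2.723,3.000)–(2.000,3.605)
cell (3,1): code 0010 → (3.000,1.884)–(3.057,2.000)
cell (3,2): code 0001 → (3.057,2.000)–(3.000,2.105)
total: 12 segments, chained into 1 closed loop(s), length Σ = 8.259264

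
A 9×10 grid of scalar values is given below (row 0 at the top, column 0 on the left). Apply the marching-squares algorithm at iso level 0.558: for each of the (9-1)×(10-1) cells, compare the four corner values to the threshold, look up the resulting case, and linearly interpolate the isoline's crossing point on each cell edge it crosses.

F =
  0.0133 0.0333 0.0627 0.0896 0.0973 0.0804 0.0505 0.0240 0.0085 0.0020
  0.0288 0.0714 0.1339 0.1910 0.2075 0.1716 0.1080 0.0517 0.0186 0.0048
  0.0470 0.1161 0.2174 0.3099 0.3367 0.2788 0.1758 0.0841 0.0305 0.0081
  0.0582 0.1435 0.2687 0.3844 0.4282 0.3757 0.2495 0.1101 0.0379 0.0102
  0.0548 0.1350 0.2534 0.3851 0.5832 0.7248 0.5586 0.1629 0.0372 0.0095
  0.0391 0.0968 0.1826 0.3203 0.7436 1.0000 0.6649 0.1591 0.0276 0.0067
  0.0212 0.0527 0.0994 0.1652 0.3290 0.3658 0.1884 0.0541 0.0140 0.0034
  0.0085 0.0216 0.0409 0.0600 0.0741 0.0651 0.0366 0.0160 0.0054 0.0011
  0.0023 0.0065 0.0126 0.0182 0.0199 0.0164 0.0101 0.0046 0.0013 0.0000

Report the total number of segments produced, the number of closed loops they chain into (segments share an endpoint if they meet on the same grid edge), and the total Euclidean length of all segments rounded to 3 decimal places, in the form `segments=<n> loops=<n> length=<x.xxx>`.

cell (3,3): code 0100 → (3.837,4.000)–(4.000,3.873)
cell (3,4): code 1100 → (3.522,5.000)–(3.837,4.000)
cell (3,5): code 1100 → (3.998,6.000)–(3.522,5.000)
cell (3,6): code 1000 → (4.000,6.002)–(3.998,6.000)
cell (4,3): code 0110 → (4.000,3.873)–(5.000,3.562)
cell (4,6): code 1001 → (5.000,6.211)–(4.000,6.002)
cell (5,3): code 0010 → (5.000,3.562)–(5.448,4.000)
cell (5,4): code 0011 → (5.448,4.000)–(5.697,5.000)
cell (5,5): code 0011 → (5.697,5.000)–(5.224,6.000)
cell (5,6): code 0001 → (5.224,6.000)–(5.000,6.211)
total: 10 segments, chained into 1 closed loop(s), length Σ = 7.505432

segments=10 loops=1 length=7.505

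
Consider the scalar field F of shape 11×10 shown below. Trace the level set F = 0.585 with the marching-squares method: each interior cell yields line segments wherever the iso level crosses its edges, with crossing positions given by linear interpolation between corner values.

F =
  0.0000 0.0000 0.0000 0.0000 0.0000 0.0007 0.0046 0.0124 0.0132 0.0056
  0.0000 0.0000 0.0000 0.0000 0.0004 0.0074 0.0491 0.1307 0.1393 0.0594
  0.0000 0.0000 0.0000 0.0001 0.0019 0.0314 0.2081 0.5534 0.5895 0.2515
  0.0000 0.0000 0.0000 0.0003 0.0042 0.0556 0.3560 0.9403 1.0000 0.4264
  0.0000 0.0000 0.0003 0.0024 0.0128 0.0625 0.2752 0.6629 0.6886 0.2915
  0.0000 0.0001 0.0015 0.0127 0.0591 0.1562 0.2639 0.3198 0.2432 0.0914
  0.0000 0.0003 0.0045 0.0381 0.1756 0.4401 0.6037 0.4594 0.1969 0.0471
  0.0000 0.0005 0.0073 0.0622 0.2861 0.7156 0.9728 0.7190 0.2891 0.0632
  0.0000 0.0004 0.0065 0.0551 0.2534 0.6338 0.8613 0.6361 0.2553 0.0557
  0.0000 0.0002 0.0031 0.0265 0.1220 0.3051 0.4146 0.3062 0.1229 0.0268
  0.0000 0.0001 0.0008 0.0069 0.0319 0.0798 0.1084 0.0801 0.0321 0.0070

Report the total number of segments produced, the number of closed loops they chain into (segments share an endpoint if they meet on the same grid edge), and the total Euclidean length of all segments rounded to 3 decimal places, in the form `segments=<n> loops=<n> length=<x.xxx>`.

segments=22 loops=2 length=15.282

cell (1,7): code 0100 → (1.990,8.000)–(2.000,7.875)
cell (1,8): code 1000 → (2.000,8.013)–(1.990,8.000)
cell (2,6): code 0100 → (2.082,7.000)–(3.000,6.392)
cell (2,7): code 1110 → (2.000,7.875)–(2.082,7.000)
cell (2,8): code 1001 → (3.000,8.724)–(2.000,8.013)
cell (3,6): code 0110 → (3.000,6.392)–(4.000,6.799)
cell (3,8): code 1001 → (4.000,8.261)–(3.000,8.724)
cell (4,6): code 0010 → (4.000,6.799)–(4.227,7.000)
cell (4,7): code 0011 → (4.227,7.000)–(4.233,8.000)
cell (4,8): code 0001 → (4.233,8.000)–(4.000,8.261)
cell (5,5): code 0100 → (5.945,6.000)–(6.000,5.886)
cell (5,6): code 1000 → (6.000,6.130)–(5.945,6.000)
cell (6,4): code 0100 → (6.526,5.000)–(7.000,4.696)
cell (6,5): code 1110 → (6.000,5.886)–(6.526,5.000)
cell (6,6): code 1101 → (6.484,7.000)–(6.000,6.130)
cell (6,7): code 1000 → (7.000,7.312)–(6.484,7.000)
cell (7,4): code 0110 → (7.000,4.696)–(8.000,4.872)
cell (7,7): code 1001 → (8.000,7.134)–(7.000,7.312)
cell (8,4): code 0010 → (8.000,4.872)–(8.148,5.000)
cell (8,5): code 0011 → (8.148,5.000)–(8.619,6.000)
cell (8,6): code 0011 → (8.619,6.000)–(8.155,7.000)
cell (8,7): code 0001 → (8.155,7.000)–(8.000,7.134)
total: 22 segments, chained into 2 closed loop(s), length Σ = 15.282136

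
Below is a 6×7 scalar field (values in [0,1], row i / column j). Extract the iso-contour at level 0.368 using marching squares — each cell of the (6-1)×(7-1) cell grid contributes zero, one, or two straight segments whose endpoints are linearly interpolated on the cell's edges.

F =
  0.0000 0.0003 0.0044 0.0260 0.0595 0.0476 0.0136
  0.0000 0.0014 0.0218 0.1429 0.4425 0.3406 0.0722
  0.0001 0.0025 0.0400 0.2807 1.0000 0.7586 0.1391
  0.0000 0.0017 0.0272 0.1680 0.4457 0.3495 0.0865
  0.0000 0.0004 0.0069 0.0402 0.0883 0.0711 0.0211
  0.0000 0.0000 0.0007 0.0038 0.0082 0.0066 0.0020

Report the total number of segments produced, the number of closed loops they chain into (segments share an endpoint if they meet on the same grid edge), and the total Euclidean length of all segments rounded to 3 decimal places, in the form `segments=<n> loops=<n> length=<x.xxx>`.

cell (0,3): code 0100 → (0.805,4.000)–(1.000,3.751)
cell (0,4): code 1000 → (1.000,4.731)–(0.805,4.000)
cell (1,3): code 0110 → (1.000,3.751)–(2.000,3.121)
cell (1,4): code 1101 → (1.066,5.000)–(1.000,4.731)
cell (1,5): code 1000 → (2.000,5.631)–(1.066,5.000)
cell (2,3): code 0110 → (2.000,3.121)–(3.000,3.720)
cell (2,4): code 1011 → (3.000,4.808)–(2.955,5.000)
cell (2,5): code 0001 → (2.955,5.000)–(2.000,5.631)
cell (3,3): code 0010 → (3.000,3.720)–(3.217,4.000)
cell (3,4): code 0001 → (3.217,4.000)–(3.000,4.808)
total: 10 segments, chained into 1 closed loop(s), length Σ = 7.356267

segments=10 loops=1 length=7.356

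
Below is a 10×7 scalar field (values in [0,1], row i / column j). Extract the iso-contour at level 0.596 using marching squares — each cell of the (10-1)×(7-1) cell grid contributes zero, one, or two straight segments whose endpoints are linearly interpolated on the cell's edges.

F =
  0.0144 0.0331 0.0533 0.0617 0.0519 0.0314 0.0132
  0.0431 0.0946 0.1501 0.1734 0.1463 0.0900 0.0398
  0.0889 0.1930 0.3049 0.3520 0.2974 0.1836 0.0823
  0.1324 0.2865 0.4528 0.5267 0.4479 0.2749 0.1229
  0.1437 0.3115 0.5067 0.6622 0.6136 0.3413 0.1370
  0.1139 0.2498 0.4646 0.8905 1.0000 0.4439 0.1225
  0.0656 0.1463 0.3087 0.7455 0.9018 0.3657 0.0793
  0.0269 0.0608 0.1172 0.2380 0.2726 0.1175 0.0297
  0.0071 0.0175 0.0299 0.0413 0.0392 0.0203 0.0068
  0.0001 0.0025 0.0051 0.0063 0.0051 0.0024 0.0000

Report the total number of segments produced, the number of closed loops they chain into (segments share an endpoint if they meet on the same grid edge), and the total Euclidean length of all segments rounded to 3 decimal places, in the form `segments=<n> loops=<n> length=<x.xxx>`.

cell (3,2): code 0100 → (3.511,3.000)–(4.000,2.574)
cell (3,3): code 1100 → (3.894,4.000)–(3.511,3.000)
cell (3,4): code 1000 → (4.000,4.065)–(3.894,4.000)
cell (4,2): code 0110 → (4.000,2.574)–(5.000,2.309)
cell (4,4): code 1001 → (5.000,4.726)–(4.000,4.065)
cell (5,2): code 0110 → (5.000,2.309)–(6.000,2.658)
cell (5,4): code 1001 → (6.000,4.570)–(5.000,4.726)
cell (6,2): code 0010 → (6.000,2.658)–(6.295,3.000)
cell (6,3): code 0011 → (6.295,3.000)–(6.486,4.000)
cell (6,4): code 0001 → (6.486,4.000)–(6.000,4.570)
total: 10 segments, chained into 1 closed loop(s), length Σ = 8.367309

segments=10 loops=1 length=8.367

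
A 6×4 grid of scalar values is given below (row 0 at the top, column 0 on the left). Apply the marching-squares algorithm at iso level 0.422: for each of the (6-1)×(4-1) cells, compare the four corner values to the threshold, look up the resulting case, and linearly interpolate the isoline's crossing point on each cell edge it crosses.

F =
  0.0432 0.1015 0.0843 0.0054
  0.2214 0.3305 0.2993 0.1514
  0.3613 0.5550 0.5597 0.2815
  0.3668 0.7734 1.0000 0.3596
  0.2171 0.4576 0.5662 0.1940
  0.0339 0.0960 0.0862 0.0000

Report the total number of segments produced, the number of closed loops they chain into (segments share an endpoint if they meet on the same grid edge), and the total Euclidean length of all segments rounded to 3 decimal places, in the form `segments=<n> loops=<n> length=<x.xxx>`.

cell (1,0): code 0100 → (1.408,1.000)–(2.000,0.313)
cell (1,1): code 1100 → (1.471,2.000)–(1.408,1.000)
cell (1,2): code 1000 → (2.000,2.495)–(1.471,2.000)
cell (2,0): code 0110 → (2.000,0.313)–(3.000,0.136)
cell (2,2): code 1001 → (3.000,2.903)–(2.000,2.495)
cell (3,0): code 0110 → (3.000,0.136)–(4.000,0.852)
cell (3,2): code 1001 → (4.000,2.387)–(3.000,2.903)
cell (4,0): code 0010 → (4.000,0.852)–(4.098,1.000)
cell (4,1): code 0011 → (4.098,1.000)–(4.300,2.000)
cell (4,2): code 0001 → (4.300,2.000)–(4.000,2.387)
total: 10 segments, chained into 1 closed loop(s), length Σ = 8.771868

segments=10 loops=1 length=8.772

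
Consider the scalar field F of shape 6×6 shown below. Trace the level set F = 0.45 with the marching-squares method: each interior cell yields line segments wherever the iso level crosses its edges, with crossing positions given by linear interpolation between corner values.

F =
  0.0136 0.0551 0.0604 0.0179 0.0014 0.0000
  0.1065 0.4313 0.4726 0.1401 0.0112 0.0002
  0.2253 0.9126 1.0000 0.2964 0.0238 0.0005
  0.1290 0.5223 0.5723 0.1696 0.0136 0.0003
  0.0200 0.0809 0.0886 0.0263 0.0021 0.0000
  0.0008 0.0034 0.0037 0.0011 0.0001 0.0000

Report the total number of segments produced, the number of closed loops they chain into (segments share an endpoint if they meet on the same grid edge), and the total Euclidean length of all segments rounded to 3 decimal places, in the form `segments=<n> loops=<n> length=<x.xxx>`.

cell (0,1): code 0100 → (0.945,2.000)–(1.000,1.453)
cell (0,2): code 1000 → (1.000,2.068)–(0.945,2.000)
cell (1,0): code 0100 → (1.039,1.000)–(2.000,0.327)
cell (1,1): code 1110 → (1.000,1.453)–(1.039,1.000)
cell (1,2): code 1001 → (2.000,2.782)–(1.000,2.068)
cell (2,0): code 0110 → (2.000,0.327)–(3.000,0.816)
cell (2,2): code 1001 → (3.000,2.304)–(2.000,2.782)
cell (3,0): code 0010 → (3.000,0.816)–(3.164,1.000)
cell (3,1): code 0011 → (3.164,1.000)–(3.253,2.000)
cell (3,2): code 0001 → (3.253,2.000)–(3.000,2.304)
total: 10 segments, chained into 1 closed loop(s), length Σ = 7.360669

segments=10 loops=1 length=7.361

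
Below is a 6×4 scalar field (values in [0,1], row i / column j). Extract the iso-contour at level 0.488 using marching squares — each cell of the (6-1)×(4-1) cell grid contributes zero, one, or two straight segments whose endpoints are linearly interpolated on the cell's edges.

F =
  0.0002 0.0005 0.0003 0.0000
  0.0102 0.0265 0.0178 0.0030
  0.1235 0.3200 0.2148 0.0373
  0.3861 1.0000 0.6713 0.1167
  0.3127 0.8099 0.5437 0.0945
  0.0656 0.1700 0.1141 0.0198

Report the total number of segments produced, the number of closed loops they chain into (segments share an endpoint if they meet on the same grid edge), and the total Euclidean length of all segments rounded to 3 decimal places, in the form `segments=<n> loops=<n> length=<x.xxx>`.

segments=8 loops=1 length=6.809

cell (2,0): code 0100 → (2.247,1.000)–(3.000,0.166)
cell (2,1): code 1100 → (2.598,2.000)–(2.247,1.000)
cell (2,2): code 1000 → (3.000,2.331)–(2.598,2.000)
cell (3,0): code 0110 → (3.000,0.166)–(4.000,0.353)
cell (3,2): code 1001 → (4.000,2.124)–(3.000,2.331)
cell (4,0): code 0010 → (4.000,0.353)–(4.503,1.000)
cell (4,1): code 0011 → (4.503,1.000)–(4.130,2.000)
cell (4,2): code 0001 → (4.130,2.000)–(4.000,2.124)
total: 8 segments, chained into 1 closed loop(s), length Σ = 6.808707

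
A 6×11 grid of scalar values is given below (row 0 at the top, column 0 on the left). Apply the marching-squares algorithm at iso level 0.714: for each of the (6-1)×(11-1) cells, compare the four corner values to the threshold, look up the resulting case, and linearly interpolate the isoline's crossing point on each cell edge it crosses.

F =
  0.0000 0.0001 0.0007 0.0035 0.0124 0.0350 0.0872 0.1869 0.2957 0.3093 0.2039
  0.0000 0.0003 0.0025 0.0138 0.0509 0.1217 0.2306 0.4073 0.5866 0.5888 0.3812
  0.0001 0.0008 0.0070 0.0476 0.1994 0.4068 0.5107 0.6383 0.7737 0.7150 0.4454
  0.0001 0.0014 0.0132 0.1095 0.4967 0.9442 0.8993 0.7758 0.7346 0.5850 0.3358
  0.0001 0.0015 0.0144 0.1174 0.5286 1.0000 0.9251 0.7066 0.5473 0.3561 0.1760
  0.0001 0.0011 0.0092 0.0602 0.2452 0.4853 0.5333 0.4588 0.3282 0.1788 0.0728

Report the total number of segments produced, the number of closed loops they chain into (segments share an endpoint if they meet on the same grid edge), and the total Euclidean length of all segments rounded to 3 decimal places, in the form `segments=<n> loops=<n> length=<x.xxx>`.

segments=16 loops=1 length=11.871

cell (1,7): code 0100 → (1.681,8.000)–(2.000,7.559)
cell (1,8): code 1100 → (1.992,9.000)–(1.681,8.000)
cell (1,9): code 1000 → (2.000,9.004)–(1.992,9.000)
cell (2,4): code 0100 → (2.572,5.000)–(3.000,4.486)
cell (2,5): code 1100 → (2.523,6.000)–(2.572,5.000)
cell (2,6): code 1100 → (2.551,7.000)–(2.523,6.000)
cell (2,7): code 1110 → (2.000,7.559)–(2.551,7.000)
cell (2,8): code 1011 → (3.000,8.138)–(2.008,9.000)
cell (2,9): code 0001 → (2.008,9.000)–(2.000,9.004)
cell (3,4): code 0110 → (3.000,4.486)–(4.000,4.393)
cell (3,6): code 1011 → (4.000,6.966)–(3.893,7.000)
cell (3,7): code 0011 → (3.893,7.000)–(3.110,8.000)
cell (3,8): code 0001 → (3.110,8.000)–(3.000,8.138)
cell (4,4): code 0010 → (4.000,4.393)–(4.556,5.000)
cell (4,5): code 0011 → (4.556,5.000)–(4.539,6.000)
cell (4,6): code 0001 → (4.539,6.000)–(4.000,6.966)
total: 16 segments, chained into 1 closed loop(s), length Σ = 11.870919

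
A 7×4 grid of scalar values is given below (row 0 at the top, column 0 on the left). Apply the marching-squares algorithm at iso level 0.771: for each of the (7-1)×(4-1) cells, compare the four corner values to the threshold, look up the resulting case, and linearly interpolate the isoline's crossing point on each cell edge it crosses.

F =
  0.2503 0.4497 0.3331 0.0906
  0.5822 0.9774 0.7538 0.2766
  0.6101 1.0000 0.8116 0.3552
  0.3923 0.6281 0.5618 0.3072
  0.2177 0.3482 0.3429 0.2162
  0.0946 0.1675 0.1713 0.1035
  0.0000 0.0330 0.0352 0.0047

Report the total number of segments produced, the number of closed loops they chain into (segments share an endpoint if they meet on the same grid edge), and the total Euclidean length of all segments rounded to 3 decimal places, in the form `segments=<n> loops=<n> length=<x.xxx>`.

segments=8 loops=1 length=5.807

cell (0,0): code 0100 → (0.609,1.000)–(1.000,0.478)
cell (0,1): code 1000 → (1.000,1.923)–(0.609,1.000)
cell (1,0): code 0110 → (1.000,0.478)–(2.000,0.413)
cell (1,1): code 1101 → (1.298,2.000)–(1.000,1.923)
cell (1,2): code 1000 → (2.000,2.089)–(1.298,2.000)
cell (2,0): code 0010 → (2.000,0.413)–(2.616,1.000)
cell (2,1): code 0011 → (2.616,1.000)–(2.163,2.000)
cell (2,2): code 0001 → (2.163,2.000)–(2.000,2.089)
total: 8 segments, chained into 1 closed loop(s), length Σ = 5.806667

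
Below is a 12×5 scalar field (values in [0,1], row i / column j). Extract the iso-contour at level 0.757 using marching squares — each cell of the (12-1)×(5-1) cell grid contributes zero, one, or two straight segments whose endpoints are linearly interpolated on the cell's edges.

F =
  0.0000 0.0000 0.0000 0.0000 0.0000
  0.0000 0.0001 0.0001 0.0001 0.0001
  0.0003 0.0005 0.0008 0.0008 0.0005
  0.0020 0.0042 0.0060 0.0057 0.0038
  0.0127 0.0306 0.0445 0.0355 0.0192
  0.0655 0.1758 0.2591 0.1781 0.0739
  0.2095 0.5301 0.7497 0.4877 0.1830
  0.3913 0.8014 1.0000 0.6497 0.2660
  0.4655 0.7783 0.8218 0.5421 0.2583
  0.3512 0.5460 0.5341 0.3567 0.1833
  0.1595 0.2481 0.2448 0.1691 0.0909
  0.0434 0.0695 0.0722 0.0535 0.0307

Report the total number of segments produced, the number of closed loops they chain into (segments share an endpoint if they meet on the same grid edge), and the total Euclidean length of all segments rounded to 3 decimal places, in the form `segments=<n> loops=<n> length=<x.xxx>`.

cell (6,0): code 0100 → (6.836,1.000)–(7.000,0.892)
cell (6,1): code 1100 → (6.029,2.000)–(6.836,1.000)
cell (6,2): code 1000 → (7.000,2.694)–(6.029,2.000)
cell (7,0): code 0110 → (7.000,0.892)–(8.000,0.932)
cell (7,2): code 1001 → (8.000,2.232)–(7.000,2.694)
cell (8,0): code 0010 → (8.000,0.932)–(8.092,1.000)
cell (8,1): code 0011 → (8.092,1.000)–(8.225,2.000)
cell (8,2): code 0001 → (8.225,2.000)–(8.000,2.232)
total: 8 segments, chained into 1 closed loop(s), length Σ = 6.223132

segments=8 loops=1 length=6.223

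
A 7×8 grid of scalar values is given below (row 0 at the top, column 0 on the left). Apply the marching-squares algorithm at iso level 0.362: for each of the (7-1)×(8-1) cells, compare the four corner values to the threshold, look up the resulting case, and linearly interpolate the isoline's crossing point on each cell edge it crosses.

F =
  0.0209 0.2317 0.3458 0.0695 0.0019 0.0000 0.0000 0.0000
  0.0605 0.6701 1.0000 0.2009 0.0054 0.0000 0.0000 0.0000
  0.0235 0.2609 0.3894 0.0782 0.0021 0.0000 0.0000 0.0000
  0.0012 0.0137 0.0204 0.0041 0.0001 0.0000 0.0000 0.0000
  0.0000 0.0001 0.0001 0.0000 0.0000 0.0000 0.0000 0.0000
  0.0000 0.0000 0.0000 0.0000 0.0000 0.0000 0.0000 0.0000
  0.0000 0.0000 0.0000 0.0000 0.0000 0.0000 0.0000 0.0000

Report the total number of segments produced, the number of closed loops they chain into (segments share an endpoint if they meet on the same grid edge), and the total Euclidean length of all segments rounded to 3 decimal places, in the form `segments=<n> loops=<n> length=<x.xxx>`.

cell (0,0): code 0100 → (0.297,1.000)–(1.000,0.495)
cell (0,1): code 1100 → (0.025,2.000)–(0.297,1.000)
cell (0,2): code 1000 → (1.000,2.798)–(0.025,2.000)
cell (1,0): code 0010 → (1.000,0.495)–(1.753,1.000)
cell (1,1): code 0111 → (1.753,1.000)–(2.000,1.787)
cell (1,2): code 1001 → (2.000,2.088)–(1.000,2.798)
cell (2,1): code 0010 → (2.000,1.787)–(2.074,2.000)
cell (2,2): code 0001 → (2.074,2.000)–(2.000,2.088)
total: 8 segments, chained into 1 closed loop(s), length Σ = 6.461542

segments=8 loops=1 length=6.462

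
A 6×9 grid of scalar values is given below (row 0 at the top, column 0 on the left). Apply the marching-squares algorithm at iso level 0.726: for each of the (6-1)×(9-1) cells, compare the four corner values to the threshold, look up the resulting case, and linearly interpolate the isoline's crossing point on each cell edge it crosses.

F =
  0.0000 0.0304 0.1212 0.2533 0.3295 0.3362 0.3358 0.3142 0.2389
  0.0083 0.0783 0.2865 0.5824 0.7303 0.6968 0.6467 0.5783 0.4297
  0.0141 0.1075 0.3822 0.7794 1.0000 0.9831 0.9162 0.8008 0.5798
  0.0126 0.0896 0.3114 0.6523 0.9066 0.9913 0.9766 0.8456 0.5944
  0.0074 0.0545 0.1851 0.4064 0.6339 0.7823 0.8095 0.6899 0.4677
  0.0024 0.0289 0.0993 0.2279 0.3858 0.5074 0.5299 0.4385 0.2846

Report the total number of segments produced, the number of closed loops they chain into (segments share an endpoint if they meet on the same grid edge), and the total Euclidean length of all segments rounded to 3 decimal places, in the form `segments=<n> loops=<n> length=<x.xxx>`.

cell (0,3): code 0100 → (0.989,4.000)–(1.000,3.971)
cell (0,4): code 1000 → (1.000,4.128)–(0.989,4.000)
cell (1,2): code 0100 → (1.729,3.000)–(2.000,2.866)
cell (1,3): code 1110 → (1.000,3.971)–(1.729,3.000)
cell (1,4): code 1101 → (1.102,5.000)–(1.000,4.128)
cell (1,5): code 1100 → (1.294,6.000)–(1.102,5.000)
cell (1,6): code 1100 → (1.664,7.000)–(1.294,6.000)
cell (1,7): code 1000 → (2.000,7.338)–(1.664,7.000)
cell (2,2): code 0010 → (2.000,2.866)–(2.420,3.000)
cell (2,3): code 0111 → (2.420,3.000)–(3.000,3.290)
cell (2,7): code 1001 → (3.000,7.476)–(2.000,7.338)
cell (3,3): code 0010 → (3.000,3.290)–(3.662,4.000)
cell (3,4): code 0111 → (3.662,4.000)–(4.000,4.621)
cell (3,6): code 1011 → (4.000,6.698)–(3.768,7.000)
cell (3,7): code 0001 → (3.768,7.000)–(3.000,7.476)
cell (4,4): code 0010 → (4.000,4.621)–(4.205,5.000)
cell (4,5): code 0011 → (4.205,5.000)–(4.299,6.000)
cell (4,6): code 0001 → (4.299,6.000)–(4.000,6.698)
total: 18 segments, chained into 1 closed loop(s), length Σ = 12.371176

segments=18 loops=1 length=12.371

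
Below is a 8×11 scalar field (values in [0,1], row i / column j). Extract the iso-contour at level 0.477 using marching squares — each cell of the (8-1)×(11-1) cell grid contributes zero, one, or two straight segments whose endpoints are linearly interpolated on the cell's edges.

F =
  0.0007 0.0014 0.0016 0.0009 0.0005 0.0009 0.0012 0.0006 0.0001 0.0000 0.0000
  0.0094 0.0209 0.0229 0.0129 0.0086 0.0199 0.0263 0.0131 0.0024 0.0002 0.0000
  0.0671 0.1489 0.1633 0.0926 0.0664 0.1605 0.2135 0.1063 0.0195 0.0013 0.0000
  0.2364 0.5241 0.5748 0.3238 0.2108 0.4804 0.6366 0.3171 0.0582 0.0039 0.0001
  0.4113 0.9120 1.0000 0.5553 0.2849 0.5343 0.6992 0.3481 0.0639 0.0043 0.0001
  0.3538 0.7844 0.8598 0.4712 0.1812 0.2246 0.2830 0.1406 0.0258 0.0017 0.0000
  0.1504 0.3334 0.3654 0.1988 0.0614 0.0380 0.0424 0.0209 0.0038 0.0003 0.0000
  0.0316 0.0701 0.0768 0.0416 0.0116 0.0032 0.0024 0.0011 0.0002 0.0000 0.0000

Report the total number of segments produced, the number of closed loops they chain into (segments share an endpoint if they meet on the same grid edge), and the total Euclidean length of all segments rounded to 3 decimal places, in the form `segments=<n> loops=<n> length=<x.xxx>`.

segments=20 loops=2 length=15.462

cell (2,0): code 0100 → (2.874,1.000)–(3.000,0.836)
cell (2,1): code 1100 → (2.762,2.000)–(2.874,1.000)
cell (2,2): code 1000 → (3.000,2.390)–(2.762,2.000)
cell (2,4): code 0100 → (2.989,5.000)–(3.000,4.987)
cell (2,5): code 1100 → (2.623,6.000)–(2.989,5.000)
cell (2,6): code 1000 → (3.000,6.500)–(2.623,6.000)
cell (3,0): code 0110 → (3.000,0.836)–(4.000,0.131)
cell (3,2): code 1101 → (3.662,3.000)–(3.000,2.390)
cell (3,3): code 1000 → (4.000,3.290)–(3.662,3.000)
cell (3,4): code 0110 → (3.000,4.987)–(4.000,4.770)
cell (3,6): code 1001 → (4.000,6.633)–(3.000,6.500)
cell (4,0): code 0110 → (4.000,0.131)–(5.000,0.286)
cell (4,2): code 1011 → (5.000,2.985)–(4.931,3.000)
cell (4,3): code 0001 → (4.931,3.000)–(4.000,3.290)
cell (4,4): code 0010 → (4.000,4.770)–(4.185,5.000)
cell (4,5): code 0011 → (4.185,5.000)–(4.534,6.000)
cell (4,6): code 0001 → (4.534,6.000)–(4.000,6.633)
cell (5,0): code 0010 → (5.000,0.286)–(5.682,1.000)
cell (5,1): code 0011 → (5.682,1.000)–(5.774,2.000)
cell (5,2): code 0001 → (5.774,2.000)–(5.000,2.985)
total: 20 segments, chained into 2 closed loop(s), length Σ = 15.461577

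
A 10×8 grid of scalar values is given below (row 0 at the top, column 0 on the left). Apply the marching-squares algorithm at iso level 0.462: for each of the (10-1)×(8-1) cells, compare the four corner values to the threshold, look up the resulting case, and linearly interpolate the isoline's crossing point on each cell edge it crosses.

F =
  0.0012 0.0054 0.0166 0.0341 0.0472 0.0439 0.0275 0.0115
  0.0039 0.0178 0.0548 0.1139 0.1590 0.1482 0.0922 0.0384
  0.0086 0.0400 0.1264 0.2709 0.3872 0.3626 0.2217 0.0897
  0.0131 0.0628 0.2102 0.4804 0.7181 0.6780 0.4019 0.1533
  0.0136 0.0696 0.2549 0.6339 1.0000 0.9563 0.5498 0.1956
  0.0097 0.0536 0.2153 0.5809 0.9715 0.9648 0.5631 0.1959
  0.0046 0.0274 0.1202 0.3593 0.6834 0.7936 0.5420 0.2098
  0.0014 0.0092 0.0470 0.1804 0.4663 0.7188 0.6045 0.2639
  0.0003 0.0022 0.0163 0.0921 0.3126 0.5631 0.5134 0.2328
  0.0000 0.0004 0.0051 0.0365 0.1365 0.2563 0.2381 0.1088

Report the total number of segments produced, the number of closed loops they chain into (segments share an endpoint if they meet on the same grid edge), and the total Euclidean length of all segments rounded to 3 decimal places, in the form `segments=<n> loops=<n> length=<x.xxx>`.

segments=20 loops=1 length=15.952

cell (2,2): code 0100 → (2.912,3.000)–(3.000,2.932)
cell (2,3): code 1100 → (2.226,4.000)–(2.912,3.000)
cell (2,4): code 1100 → (2.315,5.000)–(2.226,4.000)
cell (2,5): code 1000 → (3.000,5.782)–(2.315,5.000)
cell (3,2): code 0110 → (3.000,2.932)–(4.000,2.546)
cell (3,5): code 1101 → (3.406,6.000)–(3.000,5.782)
cell (3,6): code 1000 → (4.000,6.248)–(3.406,6.000)
cell (4,2): code 0110 → (4.000,2.546)–(5.000,2.675)
cell (4,6): code 1001 → (5.000,6.275)–(4.000,6.248)
cell (5,2): code 0010 → (5.000,2.675)–(5.537,3.000)
cell (5,3): code 0111 → (5.537,3.000)–(6.000,3.317)
cell (5,6): code 1001 → (6.000,6.241)–(5.000,6.275)
cell (6,3): code 0110 → (6.000,3.317)–(7.000,3.985)
cell (6,6): code 1001 → (7.000,6.418)–(6.000,6.241)
cell (7,3): code 0010 → (7.000,3.985)–(7.028,4.000)
cell (7,4): code 0111 → (7.028,4.000)–(8.000,4.596)
cell (7,6): code 1001 → (8.000,6.183)–(7.000,6.418)
cell (8,4): code 0010 → (8.000,4.596)–(8.330,5.000)
cell (8,5): code 0011 → (8.330,5.000)–(8.187,6.000)
cell (8,6): code 0001 → (8.187,6.000)–(8.000,6.183)
total: 20 segments, chained into 1 closed loop(s), length Σ = 15.952100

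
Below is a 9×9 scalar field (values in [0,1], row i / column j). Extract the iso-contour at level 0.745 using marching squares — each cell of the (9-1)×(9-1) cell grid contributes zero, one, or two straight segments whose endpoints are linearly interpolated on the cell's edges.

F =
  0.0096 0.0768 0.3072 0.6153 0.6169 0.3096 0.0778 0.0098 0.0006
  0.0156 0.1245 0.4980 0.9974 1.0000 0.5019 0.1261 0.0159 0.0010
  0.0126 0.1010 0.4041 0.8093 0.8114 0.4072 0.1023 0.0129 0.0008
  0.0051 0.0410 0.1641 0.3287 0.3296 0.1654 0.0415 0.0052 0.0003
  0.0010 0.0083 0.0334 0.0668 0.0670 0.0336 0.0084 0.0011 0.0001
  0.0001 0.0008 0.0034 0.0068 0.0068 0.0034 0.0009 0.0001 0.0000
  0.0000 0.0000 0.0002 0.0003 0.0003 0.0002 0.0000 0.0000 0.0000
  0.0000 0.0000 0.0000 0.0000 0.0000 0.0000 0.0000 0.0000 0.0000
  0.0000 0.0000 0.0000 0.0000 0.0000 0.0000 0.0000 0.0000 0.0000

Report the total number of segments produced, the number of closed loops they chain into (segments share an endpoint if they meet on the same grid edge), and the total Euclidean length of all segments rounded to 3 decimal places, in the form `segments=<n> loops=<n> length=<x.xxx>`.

segments=8 loops=1 length=6.211

cell (0,2): code 0100 → (0.339,3.000)–(1.000,2.495)
cell (0,3): code 1100 → (0.334,4.000)–(0.339,3.000)
cell (0,4): code 1000 → (1.000,4.512)–(0.334,4.000)
cell (1,2): code 0110 → (1.000,2.495)–(2.000,2.841)
cell (1,4): code 1001 → (2.000,4.164)–(1.000,4.512)
cell (2,2): code 0010 → (2.000,2.841)–(2.134,3.000)
cell (2,3): code 0011 → (2.134,3.000)–(2.138,4.000)
cell (2,4): code 0001 → (2.138,4.000)–(2.000,4.164)
total: 8 segments, chained into 1 closed loop(s), length Σ = 6.210584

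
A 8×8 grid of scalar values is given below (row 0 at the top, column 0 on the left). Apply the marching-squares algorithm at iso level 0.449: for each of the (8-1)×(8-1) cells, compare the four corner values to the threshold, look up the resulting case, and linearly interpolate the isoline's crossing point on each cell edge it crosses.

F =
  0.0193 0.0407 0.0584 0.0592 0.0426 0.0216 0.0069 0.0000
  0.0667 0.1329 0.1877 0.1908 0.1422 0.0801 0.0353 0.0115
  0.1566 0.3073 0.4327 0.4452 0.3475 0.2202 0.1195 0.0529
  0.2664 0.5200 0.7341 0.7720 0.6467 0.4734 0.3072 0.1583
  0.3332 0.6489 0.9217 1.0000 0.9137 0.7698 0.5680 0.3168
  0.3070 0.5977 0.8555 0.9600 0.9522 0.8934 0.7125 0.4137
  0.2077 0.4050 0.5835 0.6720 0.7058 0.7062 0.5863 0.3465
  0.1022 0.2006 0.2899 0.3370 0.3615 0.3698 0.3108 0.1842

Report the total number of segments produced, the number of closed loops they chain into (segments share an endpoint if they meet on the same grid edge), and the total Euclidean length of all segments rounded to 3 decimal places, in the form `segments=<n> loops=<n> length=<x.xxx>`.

segments=20 loops=1 length=17.812

cell (2,0): code 0100 → (2.666,1.000)–(3.000,0.720)
cell (2,1): code 1100 → (2.054,2.000)–(2.666,1.000)
cell (2,2): code 1100 → (2.012,3.000)–(2.054,2.000)
cell (2,3): code 1100 → (2.339,4.000)–(2.012,3.000)
cell (2,4): code 1100 → (2.904,5.000)–(2.339,4.000)
cell (2,5): code 1000 → (3.000,5.147)–(2.904,5.000)
cell (3,0): code 0110 → (3.000,0.720)–(4.000,0.367)
cell (3,5): code 1101 → (3.544,6.000)–(3.000,5.147)
cell (3,6): code 1000 → (4.000,6.474)–(3.544,6.000)
cell (4,0): code 0110 → (4.000,0.367)–(5.000,0.488)
cell (4,6): code 1001 → (5.000,6.882)–(4.000,6.474)
cell (5,0): code 0010 → (5.000,0.488)–(5.772,1.000)
cell (5,1): code 0111 → (5.772,1.000)–(6.000,1.246)
cell (5,6): code 1001 → (6.000,6.573)–(5.000,6.882)
cell (6,1): code 0010 → (6.000,1.246)–(6.458,2.000)
cell (6,2): code 0011 → (6.458,2.000)–(6.666,3.000)
cell (6,3): code 0011 → (6.666,3.000)–(6.746,4.000)
cell (6,4): code 0011 → (6.746,4.000)–(6.765,5.000)
cell (6,5): code 0011 → (6.765,5.000)–(6.498,6.000)
cell (6,6): code 0001 → (6.498,6.000)–(6.000,6.573)
total: 20 segments, chained into 1 closed loop(s), length Σ = 17.811662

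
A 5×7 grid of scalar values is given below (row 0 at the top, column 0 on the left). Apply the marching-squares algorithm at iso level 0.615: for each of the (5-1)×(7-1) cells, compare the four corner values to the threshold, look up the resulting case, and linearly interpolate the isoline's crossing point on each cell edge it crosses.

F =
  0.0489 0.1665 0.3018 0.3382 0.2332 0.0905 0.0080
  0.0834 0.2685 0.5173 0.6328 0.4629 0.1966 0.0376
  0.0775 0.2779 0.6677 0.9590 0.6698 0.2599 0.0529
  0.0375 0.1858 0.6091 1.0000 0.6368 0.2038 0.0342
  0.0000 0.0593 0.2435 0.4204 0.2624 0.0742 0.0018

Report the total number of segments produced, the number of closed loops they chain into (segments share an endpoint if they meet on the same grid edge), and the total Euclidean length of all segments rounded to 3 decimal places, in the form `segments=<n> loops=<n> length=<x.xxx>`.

cell (0,2): code 0100 → (0.940,3.000)–(1.000,2.846)
cell (0,3): code 1000 → (1.000,3.105)–(0.940,3.000)
cell (1,1): code 0100 → (1.650,2.000)–(2.000,1.865)
cell (1,2): code 1110 → (1.000,2.846)–(1.650,2.000)
cell (1,3): code 1101 → (1.735,4.000)–(1.000,3.105)
cell (1,4): code 1000 → (2.000,4.134)–(1.735,4.000)
cell (2,1): code 0010 → (2.000,1.865)–(2.899,2.000)
cell (2,2): code 0111 → (2.899,2.000)–(3.000,2.015)
cell (2,4): code 1001 → (3.000,4.050)–(2.000,4.134)
cell (3,2): code 0010 → (3.000,2.015)–(3.664,3.000)
cell (3,3): code 0011 → (3.664,3.000)–(3.058,4.000)
cell (3,4): code 0001 → (3.058,4.000)–(3.000,4.050)
total: 12 segments, chained into 1 closed loop(s), length Σ = 7.632616

segments=12 loops=1 length=7.633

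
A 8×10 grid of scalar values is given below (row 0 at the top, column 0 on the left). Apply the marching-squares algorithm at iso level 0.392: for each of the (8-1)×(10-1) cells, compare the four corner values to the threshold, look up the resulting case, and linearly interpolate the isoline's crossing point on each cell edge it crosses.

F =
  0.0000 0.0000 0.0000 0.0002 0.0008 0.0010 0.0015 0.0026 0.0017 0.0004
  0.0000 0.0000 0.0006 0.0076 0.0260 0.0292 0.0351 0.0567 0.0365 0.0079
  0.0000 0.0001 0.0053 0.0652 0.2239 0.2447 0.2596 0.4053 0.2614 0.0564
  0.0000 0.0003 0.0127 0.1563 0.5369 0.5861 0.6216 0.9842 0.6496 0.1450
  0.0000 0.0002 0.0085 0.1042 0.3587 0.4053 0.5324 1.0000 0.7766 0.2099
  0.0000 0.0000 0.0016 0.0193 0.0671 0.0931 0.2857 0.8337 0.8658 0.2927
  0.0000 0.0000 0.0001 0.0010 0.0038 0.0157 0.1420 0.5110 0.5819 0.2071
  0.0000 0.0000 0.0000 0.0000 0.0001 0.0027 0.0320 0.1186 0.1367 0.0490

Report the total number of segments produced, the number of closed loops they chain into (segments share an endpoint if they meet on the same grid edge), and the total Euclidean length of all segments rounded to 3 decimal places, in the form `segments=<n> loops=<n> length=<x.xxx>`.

segments=20 loops=1 length=15.417

cell (1,6): code 0100 → (1.962,7.000)–(2.000,6.909)
cell (1,7): code 1000 → (2.000,7.092)–(1.962,7.000)
cell (2,3): code 0100 → (2.537,4.000)–(3.000,3.619)
cell (2,4): code 1100 → (2.431,5.000)–(2.537,4.000)
cell (2,5): code 1100 → (2.366,6.000)–(2.431,5.000)
cell (2,6): code 1110 → (2.000,6.909)–(2.366,6.000)
cell (2,7): code 1101 → (2.336,8.000)–(2.000,7.092)
cell (2,8): code 1000 → (3.000,8.511)–(2.336,8.000)
cell (3,3): code 0010 → (3.000,3.619)–(3.813,4.000)
cell (3,4): code 0111 → (3.813,4.000)–(4.000,4.715)
cell (3,8): code 1001 → (4.000,8.679)–(3.000,8.511)
cell (4,4): code 0010 → (4.000,4.715)–(4.043,5.000)
cell (4,5): code 0011 → (4.043,5.000)–(4.569,6.000)
cell (4,6): code 0111 → (4.569,6.000)–(5.000,6.194)
cell (4,8): code 1001 → (5.000,8.827)–(4.000,8.679)
cell (5,6): code 0110 → (5.000,6.194)–(6.000,6.678)
cell (5,8): code 1001 → (6.000,8.507)–(5.000,8.827)
cell (6,6): code 0010 → (6.000,6.678)–(6.303,7.000)
cell (6,7): code 0011 → (6.303,7.000)–(6.427,8.000)
cell (6,8): code 0001 → (6.427,8.000)–(6.000,8.507)
total: 20 segments, chained into 1 closed loop(s), length Σ = 15.416692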